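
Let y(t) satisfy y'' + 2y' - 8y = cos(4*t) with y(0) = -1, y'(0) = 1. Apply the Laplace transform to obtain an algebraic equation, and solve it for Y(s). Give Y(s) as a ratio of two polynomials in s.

Y(s) = (-s^3 - s^2 - 15*s - 16)/(s^4 + 2*s^3 + 8*s^2 + 32*s - 128)

Transform both sides with L{·}.
The derivative rules (L{y''} = s^2 Y - s·y(0) - y'(0) and L{y'} = sY - y(0), with y(0) = -1, y'(0) = 1) turn the left side into (s^2 + 2*s - 8)Y - (-s - 1).
The right side is L{cos(4*t)} = s/(s^2 + 16).
So (s^2 + 2*s - 8)Y = s/(s^2 + 16) + (-s - 1).
Solve for Y(s) and write it as one ratio of polynomials.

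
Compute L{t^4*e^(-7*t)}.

L{t^4} = 4!/s^5 = 24/s^5.
By the first shifting theorem, multiplying by e^(-7t) replaces s with s + 7.

24/(s + 7)^5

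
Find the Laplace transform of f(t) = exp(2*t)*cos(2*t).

L{cos(2t)} = s/(s^2 + 4).
By the first shifting theorem, multiplying by e^(2t) replaces s with s - 2.

(s - 2)/((s - 2)^2 + 4)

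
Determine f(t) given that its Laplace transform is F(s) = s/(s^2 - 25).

Since L{cosh(5t)} = s/(s^2 - 25), the inverse is cosh(5*t).

f(t) = cosh(5*t)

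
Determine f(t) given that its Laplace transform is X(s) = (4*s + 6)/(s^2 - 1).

f(t) = 5*exp(t) - exp(-t)

Factor the denominator: s^2 - 1 = (s - 1)*(s + 1).
Partial fraction decomposition gives [5/(s - 1)] + [-1/(s + 1)].
Invert each term: 5/(s - 1) ↔ 5e^(t); -1/(s + 1) ↔ -e^(-t).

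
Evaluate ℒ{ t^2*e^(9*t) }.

L{e^(9t)} = 1/(s - 9).
Then apply L{t^2·g(t)} = (-1)^2 d^2/ds^2[G(s)] with G(s) = 1/(s - 9):
differentiating 2 times and applying the sign gives 2/(s - 9)^3.

2/(s - 9)^3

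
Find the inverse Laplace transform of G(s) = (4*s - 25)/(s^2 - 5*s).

-exp(5*t) + 5

Factor the denominator: s^2 - 5*s = s*(s - 5).
Partial fraction decomposition gives [-1/(s - 5)] + [5/s].
Invert each term: -1/(s - 5) ↔ -e^(5t); 5/(s - 0) ↔ 5e^(0t).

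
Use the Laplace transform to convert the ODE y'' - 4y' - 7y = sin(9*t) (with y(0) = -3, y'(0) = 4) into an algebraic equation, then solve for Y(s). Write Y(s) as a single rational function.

Laplace-transform each side.
With L{y''} = s^2 Y - s·y(0) - y'(0) and L{y'} = sY - y(0), with y(0) = -3, y'(0) = 4: the LHS transforms to (s^2 - 4*s - 7)Y - (-3*s + 16).
The right side is L{sin(9*t)} = 9/(s^2 + 81).
So (s^2 - 4*s - 7)Y = 9/(s^2 + 81) + (-3*s + 16).
Isolate Y and clear denominators.

Y(s) = (-3*s^3 + 16*s^2 - 243*s + 1305)/(s^4 - 4*s^3 + 74*s^2 - 324*s - 567)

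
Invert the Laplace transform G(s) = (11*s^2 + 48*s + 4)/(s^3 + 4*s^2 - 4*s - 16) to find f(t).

Factor the denominator: s^3 + 4*s^2 - 4*s - 16 = (s - 2)*(s + 2)*(s + 4).
Partial fraction decomposition gives [-1/(s + 4)] + [6/(s + 2)] + [6/(s - 2)].
Invert each term: -1/(s + 4) ↔ -e^(-4t); 6/(s + 2) ↔ 6e^(-2t); 6/(s - 2) ↔ 6e^(2t).

f(t) = 6*exp(2*t) + 6*exp(-2*t) - exp(-4*t)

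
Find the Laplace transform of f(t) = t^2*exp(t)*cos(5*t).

L{cos(5t)} = s/(s^2 + 25).
Multiplying by e^(t) shifts s → s - 1, so L{exp(t)*cos(5*t)} = (s - 1)/((s - 1)^2 + 25).
Then apply L{t^2·g(t)} = (-1)^2 d^2/ds^2[G(s)] with G(s) = (s - 1)/((s - 1)^2 + 25):
differentiating 2 times and applying the sign gives 2*(s - 1)*(s^2 - 2*s - 74)/(s^2 - 2*s + 26)^3.

2*(s - 1)*(s^2 - 2*s - 74)/(s^2 - 2*s + 26)^3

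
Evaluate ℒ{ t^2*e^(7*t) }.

L{e^(7t)} = 1/(s - 7).
Then apply L{t^2·g(t)} = (-1)^2 d^2/ds^2[G(s)] with G(s) = 1/(s - 7):
differentiating 2 times and applying the sign gives 2/(s - 7)^3.

2/(s - 7)^3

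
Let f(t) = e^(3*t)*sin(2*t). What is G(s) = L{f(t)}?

G(s) = 2/((s - 3)^2 + 4)

L{sin(2t)} = 2/(s^2 + 4).
By the first shifting theorem, multiplying by e^(3t) replaces s with s - 3.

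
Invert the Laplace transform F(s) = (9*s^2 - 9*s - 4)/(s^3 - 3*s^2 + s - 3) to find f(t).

f(t) = 5*exp(3*t) + 3*sin(t) + 4*cos(t)

Factor the denominator: s^3 - 3*s^2 + s - 3 = (s - 3)*(s^2 + 1).
Partial fraction decomposition gives [5/(s - 3)] + [4*s/(s^2 + 1)] + [3/(s^2 + 1)].
Invert each term: 5/(s - 3) ↔ 5e^(3t); 4·s/(s^2 + 1) ↔ 4cos(t); 3·1/(s^2 + 1) ↔ 3sin(t).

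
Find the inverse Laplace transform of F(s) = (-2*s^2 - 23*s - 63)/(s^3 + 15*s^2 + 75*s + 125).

Factor the denominator: s^3 + 15*s^2 + 75*s + 125 = (s + 5)^3.
Partial fraction decomposition gives [-2/(s + 5)] + [-3/(s + 5)^2] + [2/(s + 5)^3].
Invert each term: -2/(s + 5) ↔ -2e^(-5t); -3/(s + 5)^2 ↔ -3t·e^(-5t); 2/(s + 5)^3 ↔ (1)t^2·e^(-5t).

t^2*exp(-5*t) - 3*t*exp(-5*t) - 2*exp(-5*t)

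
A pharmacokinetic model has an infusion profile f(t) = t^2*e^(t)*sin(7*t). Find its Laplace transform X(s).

X(s) = 14*(3*s^2 - 6*s - 46)/(s^2 - 2*s + 50)^3

L{sin(7t)} = 7/(s^2 + 49).
Multiplying by e^(t) shifts s → s - 1, so L{e^(t)*sin(7*t)} = 7/((s - 1)^2 + 49).
Then apply L{t^2·g(t)} = (-1)^2 d^2/ds^2[G(s)] with G(s) = 7/((s - 1)^2 + 49):
differentiating 2 times and applying the sign gives 14*(3*s^2 - 6*s - 46)/(s^2 - 2*s + 50)^3.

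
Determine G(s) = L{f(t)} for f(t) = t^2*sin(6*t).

L{sin(6t)} = 6/(s^2 + 36).
Then apply L{t^2·g(t)} = (-1)^2 d^2/ds^2[H(s)] with H(s) = 6/(s^2 + 36):
differentiating 2 times and applying the sign gives 36*(s^2 - 12)/(s^2 + 36)^3.

G(s) = 36*(s^2 - 12)/(s^2 + 36)^3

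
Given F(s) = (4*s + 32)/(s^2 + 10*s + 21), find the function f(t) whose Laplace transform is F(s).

Factor the denominator: s^2 + 10*s + 21 = (s + 3)*(s + 7).
Partial fraction decomposition gives [5/(s + 3)] + [-1/(s + 7)].
Invert each term: 5/(s + 3) ↔ 5e^(-3t); -1/(s + 7) ↔ -e^(-7t).

f(t) = 5*exp(-3*t) - exp(-7*t)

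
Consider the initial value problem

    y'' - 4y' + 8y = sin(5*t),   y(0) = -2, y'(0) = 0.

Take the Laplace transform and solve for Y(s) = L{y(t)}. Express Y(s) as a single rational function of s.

Y(s) = (-2*s^3 + 8*s^2 - 50*s + 205)/(s^4 - 4*s^3 + 33*s^2 - 100*s + 200)

Laplace-transform each side.
Using L{y''} = s^2 Y - s·y(0) - y'(0) and L{y'} = sY - y(0), with y(0) = -2, y'(0) = 0, the left side becomes (s^2 - 4*s + 8)Y - (-2*s + 8).
The right side is L{sin(5*t)} = 5/(s^2 + 25).
So (s^2 - 4*s + 8)Y = 5/(s^2 + 25) + (-2*s + 8).
Divide through and combine into a single rational function.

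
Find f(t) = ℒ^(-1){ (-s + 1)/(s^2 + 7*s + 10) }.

f(t) = exp(-2*t) - 2*exp(-5*t)

Factor the denominator: s^2 + 7*s + 10 = (s + 2)*(s + 5).
Partial fraction decomposition gives [1/(s + 2)] + [-2/(s + 5)].
Invert each term: 1/(s + 2) ↔ e^(-2t); -2/(s + 5) ↔ -2e^(-5t).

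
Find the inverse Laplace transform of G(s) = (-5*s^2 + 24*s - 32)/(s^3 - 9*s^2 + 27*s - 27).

-5*t^2*exp(3*t)/2 - 6*t*exp(3*t) - 5*exp(3*t)

Factor the denominator: s^3 - 9*s^2 + 27*s - 27 = (s - 3)^3.
Partial fraction decomposition gives [-5/(s - 3)] + [-6/(s - 3)^2] + [-5/(s - 3)^3].
Invert each term: -5/(s - 3) ↔ -5e^(3t); -6/(s - 3)^2 ↔ -6t·e^(3t); -5/(s - 3)^3 ↔ (-5/2)t^2·e^(3t).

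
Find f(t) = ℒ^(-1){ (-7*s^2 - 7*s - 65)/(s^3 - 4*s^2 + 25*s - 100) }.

Factor the denominator: s^3 - 4*s^2 + 25*s - 100 = (s - 4)*(s^2 + 25).
Partial fraction decomposition gives [-5/(s - 4)] + [-2*s/(s^2 + 25)] + [-15/(s^2 + 25)].
Invert each term: -5/(s - 4) ↔ -5e^(4t); -2·s/(s^2 + 25) ↔ -2cos(5t); -3·5/(s^2 + 25) ↔ -3sin(5t).

f(t) = -5*exp(4*t) - 3*sin(5*t) - 2*cos(5*t)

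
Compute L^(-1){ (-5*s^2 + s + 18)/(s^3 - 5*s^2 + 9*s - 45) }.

-3*exp(5*t) - 3*sin(3*t) - 2*cos(3*t)

Factor the denominator: s^3 - 5*s^2 + 9*s - 45 = (s - 5)*(s^2 + 9).
Partial fraction decomposition gives [-3/(s - 5)] + [-2*s/(s^2 + 9)] + [-9/(s^2 + 9)].
Invert each term: -3/(s - 5) ↔ -3e^(5t); -2·s/(s^2 + 9) ↔ -2cos(3t); -3·3/(s^2 + 9) ↔ -3sin(3t).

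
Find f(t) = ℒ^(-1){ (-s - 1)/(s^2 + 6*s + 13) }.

Complete the square in the denominator: s^2 + 6*s + 13 = (s + 3)^2 + 2^2.
Split the numerator to match: -s - 1 = -1·(s + 3) + 1·2.
Invert each term: -1·(s + 3)/((s + 3)^2 + 4) ↔ -e^(-3t)cos(2t); 1·2/((s + 3)^2 + 4) ↔ e^(-3t)sin(2t).

f(t) = exp(-3*t)*sin(2*t) - exp(-3*t)*cos(2*t)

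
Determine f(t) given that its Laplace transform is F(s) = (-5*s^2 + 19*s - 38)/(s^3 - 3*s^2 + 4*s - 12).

Factor the denominator: s^3 - 3*s^2 + 4*s - 12 = (s - 3)*(s^2 + 4).
Partial fraction decomposition gives [-2/(s - 3)] + [-3*s/(s^2 + 4)] + [10/(s^2 + 4)].
Invert each term: -2/(s - 3) ↔ -2e^(3t); -3·s/(s^2 + 4) ↔ -3cos(2t); 5·2/(s^2 + 4) ↔ 5sin(2t).

f(t) = -2*exp(3*t) + 5*sin(2*t) - 3*cos(2*t)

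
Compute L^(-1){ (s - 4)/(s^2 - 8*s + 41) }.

Rewrite the denominator: s^2 - 8*s + 41 = (s - 4)^2 + 25.
The form in (s - 4) signals a first-shifting-theorem factor e^(4t).
Since L{cos(5t)} = s/(s^2 + 25), the inverse is e^(4*t)*cos(5*t).

exp(4*t)*cos(5*t)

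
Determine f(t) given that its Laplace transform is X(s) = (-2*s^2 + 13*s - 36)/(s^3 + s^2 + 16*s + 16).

f(t) = 3*sin(4*t) + cos(4*t) - 3*exp(-t)

Factor the denominator: s^3 + s^2 + 16*s + 16 = (s + 1)*(s^2 + 16).
Partial fraction decomposition gives [-3/(s + 1)] + [s/(s^2 + 16)] + [12/(s^2 + 16)].
Invert each term: -3/(s + 1) ↔ -3e^(-t); 1·s/(s^2 + 16) ↔ cos(4t); 3·4/(s^2 + 16) ↔ 3sin(4t).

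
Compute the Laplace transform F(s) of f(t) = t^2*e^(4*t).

L{e^(4t)} = 1/(s - 4).
Then apply L{t^2·g(t)} = (-1)^2 d^2/ds^2[G(s)] with G(s) = 1/(s - 4):
differentiating 2 times and applying the sign gives 2/(s - 4)^3.

F(s) = 2/(s - 4)^3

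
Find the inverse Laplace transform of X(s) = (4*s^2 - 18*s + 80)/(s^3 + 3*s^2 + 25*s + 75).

-3*sin(5*t) - cos(5*t) + 5*exp(-3*t)

Factor the denominator: s^3 + 3*s^2 + 25*s + 75 = (s + 3)*(s^2 + 25).
Partial fraction decomposition gives [5/(s + 3)] + [-s/(s^2 + 25)] + [-15/(s^2 + 25)].
Invert each term: 5/(s + 3) ↔ 5e^(-3t); -1·s/(s^2 + 25) ↔ -cos(5t); -3·5/(s^2 + 25) ↔ -3sin(5t).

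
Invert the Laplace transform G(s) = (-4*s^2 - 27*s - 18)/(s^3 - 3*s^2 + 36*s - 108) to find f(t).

Factor the denominator: s^3 - 3*s^2 + 36*s - 108 = (s - 3)*(s^2 + 36).
Partial fraction decomposition gives [-3/(s - 3)] + [-s/(s^2 + 36)] + [-30/(s^2 + 36)].
Invert each term: -3/(s - 3) ↔ -3e^(3t); -1·s/(s^2 + 36) ↔ -cos(6t); -5·6/(s^2 + 36) ↔ -5sin(6t).

f(t) = -3*exp(3*t) - 5*sin(6*t) - cos(6*t)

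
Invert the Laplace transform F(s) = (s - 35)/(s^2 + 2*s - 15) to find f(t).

f(t) = -4*exp(3*t) + 5*exp(-5*t)

Factor the denominator: s^2 + 2*s - 15 = (s - 3)*(s + 5).
Partial fraction decomposition gives [-4/(s - 3)] + [5/(s + 5)].
Invert each term: -4/(s - 3) ↔ -4e^(3t); 5/(s + 5) ↔ 5e^(-5t).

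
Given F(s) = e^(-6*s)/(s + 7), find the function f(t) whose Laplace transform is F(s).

The factor e^(-6s) signals a time shift by c = 6 (second shifting theorem).
L{e^(-7t)} = 1/(s + 7), so L^-1{1/(s + 7)} = e^(-7*t).
Hence the inverse is u(t - 6) times that function evaluated at t - 6.

f(t) = Heaviside(t - 6)*(exp(-7*t + 42))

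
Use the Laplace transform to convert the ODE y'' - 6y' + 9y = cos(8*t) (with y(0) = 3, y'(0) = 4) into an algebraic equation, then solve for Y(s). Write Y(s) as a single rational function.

Y(s) = (3*s^3 - 14*s^2 + 193*s - 896)/(s^4 - 6*s^3 + 73*s^2 - 384*s + 576)

Transform both sides with L{·}.
The derivative rules (L{y''} = s^2 Y - s·y(0) - y'(0) and L{y'} = sY - y(0), with y(0) = 3, y'(0) = 4) turn the left side into (s^2 - 6*s + 9)Y - (3*s - 14).
The right side is L{cos(8*t)} = s/(s^2 + 64).
So (s^2 - 6*s + 9)Y = s/(s^2 + 64) + (3*s - 14).
Isolate Y and clear denominators.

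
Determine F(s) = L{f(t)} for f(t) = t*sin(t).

L{sin(t)} = 1/(s^2 + 1).
Then apply L{t·g(t)} = -d/ds[G(s)] with G(s) = 1/(s^2 + 1):
differentiating 1 time and applying the sign gives 2*s/(s^2 + 1)^2.

F(s) = 2*s/(s^2 + 1)^2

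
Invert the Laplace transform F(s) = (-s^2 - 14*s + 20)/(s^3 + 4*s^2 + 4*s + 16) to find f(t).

Factor the denominator: s^3 + 4*s^2 + 4*s + 16 = (s + 4)*(s^2 + 4).
Partial fraction decomposition gives [3/(s + 4)] + [-4*s/(s^2 + 4)] + [2/(s^2 + 4)].
Invert each term: 3/(s + 4) ↔ 3e^(-4t); -4·s/(s^2 + 4) ↔ -4cos(2t); 1·2/(s^2 + 4) ↔ sin(2t).

f(t) = sin(2*t) - 4*cos(2*t) + 3*exp(-4*t)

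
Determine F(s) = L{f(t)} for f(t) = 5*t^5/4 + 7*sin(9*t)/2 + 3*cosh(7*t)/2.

F(s) = 3*s/(2*(s^2 - 49)) + 63/(2*(s^2 + 81)) + 150/s^6

The transform is linear, so treat each term independently.
(7/2)·[L{sin(9t)} = 9/(s^2 + 81)]; (5/4)·[L{t^5} = 5!/s^6 = 120/s^6]; (3/2)·[L{cosh(7t)} = s/(s^2 - 49)].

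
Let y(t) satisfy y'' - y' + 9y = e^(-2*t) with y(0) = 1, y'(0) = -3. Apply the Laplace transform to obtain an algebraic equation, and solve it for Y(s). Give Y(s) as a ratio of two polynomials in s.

Y(s) = (s^2 - 2*s - 7)/(s^3 + s^2 + 7*s + 18)

Apply the Laplace transform to the equation.
Using L{y''} = s^2 Y - s·y(0) - y'(0) and L{y'} = sY - y(0), with y(0) = 1, y'(0) = -3, the left side becomes (s^2 - s + 9)Y - (s - 4).
The right side is L{e^(-2*t)} = 1/(s + 2).
So (s^2 - s + 9)Y = 1/(s + 2) + (s - 4).
Isolate Y and clear denominators.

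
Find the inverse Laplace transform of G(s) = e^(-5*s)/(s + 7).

The factor e^(-5s) signals a time shift by c = 5 (second shifting theorem).
L{e^(-7t)} = 1/(s + 7), so L^-1{1/(s + 7)} = e^(-7*t).
Hence the inverse is u(t - 5) times that function evaluated at t - 5.

Heaviside(t - 5)*(exp(-7*t + 35))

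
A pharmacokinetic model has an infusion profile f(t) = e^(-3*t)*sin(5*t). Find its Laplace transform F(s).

F(s) = 5/((s + 3)^2 + 25)

L{sin(5t)} = 5/(s^2 + 25).
By the first shifting theorem, multiplying by e^(-3t) replaces s with s + 3.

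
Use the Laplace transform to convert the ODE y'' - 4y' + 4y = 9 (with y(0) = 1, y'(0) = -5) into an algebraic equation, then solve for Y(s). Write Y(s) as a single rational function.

Apply the Laplace transform to the equation.
With L{y''} = s^2 Y - s·y(0) - y'(0) and L{y'} = sY - y(0), with y(0) = 1, y'(0) = -5: the LHS transforms to (s^2 - 4*s + 4)Y - (s - 9).
The right side is L{9} = 9/s.
So (s^2 - 4*s + 4)Y = 9/s + (s - 9).
Solve for Y(s) and write it as one ratio of polynomials.

Y(s) = (s^2 - 9*s + 9)/(s^3 - 4*s^2 + 4*s)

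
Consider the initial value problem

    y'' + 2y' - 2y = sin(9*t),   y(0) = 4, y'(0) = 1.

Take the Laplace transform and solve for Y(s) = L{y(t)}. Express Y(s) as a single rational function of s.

Take the Laplace transform of both sides.
With L{y''} = s^2 Y - s·y(0) - y'(0) and L{y'} = sY - y(0), with y(0) = 4, y'(0) = 1: the LHS transforms to (s^2 + 2*s - 2)Y - (4*s + 9).
The right side is L{sin(9*t)} = 9/(s^2 + 81).
So (s^2 + 2*s - 2)Y = 9/(s^2 + 81) + (4*s + 9).
Isolate Y and clear denominators.

Y(s) = (4*s^3 + 9*s^2 + 324*s + 738)/(s^4 + 2*s^3 + 79*s^2 + 162*s - 162)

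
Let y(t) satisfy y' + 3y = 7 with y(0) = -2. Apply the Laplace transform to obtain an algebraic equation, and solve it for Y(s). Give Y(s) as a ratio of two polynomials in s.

Transform both sides with L{·}.
Using L{y'} = sY - y(0) = sY - (-2), the left side becomes (s + 3)Y - (-2).
The right side is L{7} = 7/s.
So (s + 3)Y = 7/s + (-2).
Isolate Y and clear denominators.

Y(s) = (-2*s + 7)/(s^2 + 3*s)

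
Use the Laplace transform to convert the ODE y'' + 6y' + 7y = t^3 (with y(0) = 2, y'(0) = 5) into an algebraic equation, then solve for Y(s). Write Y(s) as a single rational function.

Y(s) = (2*s^5 + 17*s^4 + 6)/(s^6 + 6*s^5 + 7*s^4)

Apply the Laplace transform to the equation.
Using L{y''} = s^2 Y - s·y(0) - y'(0) and L{y'} = sY - y(0), with y(0) = 2, y'(0) = 5, the left side becomes (s^2 + 6*s + 7)Y - (2*s + 17).
The right side is L{t^3} = 6/s^4.
So (s^2 + 6*s + 7)Y = 6/s^4 + (2*s + 17).
Divide through and combine into a single rational function.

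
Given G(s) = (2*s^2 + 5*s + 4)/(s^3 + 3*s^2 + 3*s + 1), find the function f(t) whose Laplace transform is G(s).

f(t) = t^2*exp(-t)/2 + t*exp(-t) + 2*exp(-t)

Factor the denominator: s^3 + 3*s^2 + 3*s + 1 = (s + 1)^3.
Partial fraction decomposition gives [2/(s + 1)] + [(s + 1)^(-2)] + [(s + 1)^(-3)].
Invert each term: 2/(s + 1) ↔ 2e^(-t); 1/(s + 1)^2 ↔ t·e^(-t); 1/(s + 1)^3 ↔ (1/2)t^2·e^(-t).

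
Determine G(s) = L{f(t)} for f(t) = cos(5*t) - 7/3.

By linearity of the Laplace transform, transform each term separately.
L{-7/3} = (-7/3)/s; L{cos(5t)} = s/(s^2 + 25).

G(s) = s/(s^2 + 25) - 7/(3*s)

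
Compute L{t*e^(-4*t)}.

L{e^(-4t)} = 1/(s + 4).
Then apply L{t·g(t)} = -d/ds[H(s)] with H(s) = 1/(s + 4):
differentiating 1 time and applying the sign gives (s + 4)^(-2).

(s + 4)^(-2)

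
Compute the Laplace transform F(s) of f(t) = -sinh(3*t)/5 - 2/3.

By linearity of the Laplace transform, transform each term separately.
(-1/5)·[L{sinh(3t)} = 3/(s^2 - 9)]; L{-2/3} = (-2/3)/s.

F(s) = -3/(5*(s^2 - 9)) - 2/(3*s)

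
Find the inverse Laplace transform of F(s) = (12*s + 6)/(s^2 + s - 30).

6*exp(5*t) + 6*exp(-6*t)

Factor the denominator: s^2 + s - 30 = (s - 5)*(s + 6).
Partial fraction decomposition gives [6/(s + 6)] + [6/(s - 5)].
Invert each term: 6/(s + 6) ↔ 6e^(-6t); 6/(s - 5) ↔ 6e^(5t).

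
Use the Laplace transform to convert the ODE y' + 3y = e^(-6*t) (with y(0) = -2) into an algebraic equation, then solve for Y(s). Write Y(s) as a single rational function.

Laplace-transform each side.
Using L{y'} = sY - y(0) = sY - (-2), the left side becomes (s + 3)Y - (-2).
The right side is L{e^(-6*t)} = 1/(s + 6).
So (s + 3)Y = 1/(s + 6) + (-2).
Divide through and combine into a single rational function.

Y(s) = (-2*s - 11)/(s^2 + 9*s + 18)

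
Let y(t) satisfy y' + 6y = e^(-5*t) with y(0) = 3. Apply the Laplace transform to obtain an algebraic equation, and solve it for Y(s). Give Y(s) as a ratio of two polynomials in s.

Apply the Laplace transform to the equation.
With L{y'} = sY - y(0) = sY - 3: the LHS transforms to (s + 6)Y - (3).
The right side is L{e^(-5*t)} = 1/(s + 5).
So (s + 6)Y = 1/(s + 5) + (3).
Divide through and combine into a single rational function.

Y(s) = (3*s + 16)/(s^2 + 11*s + 30)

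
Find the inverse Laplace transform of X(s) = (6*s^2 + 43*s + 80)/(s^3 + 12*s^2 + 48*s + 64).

2*t^2*exp(-4*t) - 5*t*exp(-4*t) + 6*exp(-4*t)

Factor the denominator: s^3 + 12*s^2 + 48*s + 64 = (s + 4)^3.
Partial fraction decomposition gives [6/(s + 4)] + [-5/(s + 4)^2] + [4/(s + 4)^3].
Invert each term: 6/(s + 4) ↔ 6e^(-4t); -5/(s + 4)^2 ↔ -5t·e^(-4t); 4/(s + 4)^3 ↔ (2)t^2·e^(-4t).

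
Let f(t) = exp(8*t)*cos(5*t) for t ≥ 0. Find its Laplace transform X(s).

X(s) = (s - 8)/((s - 8)^2 + 25)

L{cos(5t)} = s/(s^2 + 25).
By the first shifting theorem, multiplying by e^(8t) replaces s with s - 8.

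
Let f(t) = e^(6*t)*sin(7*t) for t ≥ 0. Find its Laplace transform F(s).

L{sin(7t)} = 7/(s^2 + 49).
By the first shifting theorem, multiplying by e^(6t) replaces s with s - 6.

F(s) = 7/((s - 6)^2 + 49)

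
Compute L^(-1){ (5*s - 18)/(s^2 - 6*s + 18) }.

-exp(3*t)*sin(3*t) + 5*exp(3*t)*cos(3*t)

Complete the square in the denominator: s^2 - 6*s + 18 = (s - 3)^2 + 3^2.
Split the numerator to match: 5*s - 18 = 5·(s - 3) - 1·3.
Invert each term: 5·(s - 3)/((s - 3)^2 + 9) ↔ 5e^(3t)cos(3t); -1·3/((s - 3)^2 + 9) ↔ -e^(3t)sin(3t).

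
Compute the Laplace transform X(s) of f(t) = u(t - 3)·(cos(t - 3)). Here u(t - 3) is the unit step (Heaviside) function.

X(s) = s*exp(-3*s)/(s^2 + 1)

By the second shifting theorem, L{u(t - c)·g(t - c)} = e^(-cs)·G(s) with c = 3 and G(s) = L{g(t)}.
L{cos(t)} = s/(s^2 + 1).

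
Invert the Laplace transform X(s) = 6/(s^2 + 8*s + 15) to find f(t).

Factor the denominator: s^2 + 8*s + 15 = (s + 3)*(s + 5).
Partial fraction decomposition gives [-3/(s + 5)] + [3/(s + 3)].
Invert each term: -3/(s + 5) ↔ -3e^(-5t); 3/(s + 3) ↔ 3e^(-3t).

f(t) = 3*exp(-3*t) - 3*exp(-5*t)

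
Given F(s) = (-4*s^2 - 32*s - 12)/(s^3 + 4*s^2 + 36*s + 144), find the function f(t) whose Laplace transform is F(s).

Factor the denominator: s^3 + 4*s^2 + 36*s + 144 = (s + 4)*(s^2 + 36).
Partial fraction decomposition gives [1/(s + 4)] + [-5*s/(s^2 + 36)] + [-12/(s^2 + 36)].
Invert each term: 1/(s + 4) ↔ e^(-4t); -5·s/(s^2 + 36) ↔ -5cos(6t); -2·6/(s^2 + 36) ↔ -2sin(6t).

f(t) = -2*sin(6*t) - 5*cos(6*t) + exp(-4*t)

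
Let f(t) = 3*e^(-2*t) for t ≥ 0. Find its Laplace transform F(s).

L{3} = 3/s.
By the first shifting theorem, multiplying by e^(-2t) replaces s with s + 2.

F(s) = 3/(s + 2)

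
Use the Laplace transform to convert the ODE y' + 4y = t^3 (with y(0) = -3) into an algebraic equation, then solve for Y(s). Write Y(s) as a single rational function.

Y(s) = (-3*s^4 + 6)/(s^5 + 4*s^4)

Transform both sides with L{·}.
The derivative rules (L{y'} = sY - y(0) = sY - (-3)) turn the left side into (s + 4)Y - (-3).
The right side is L{t^3} = 6/s^4.
So (s + 4)Y = 6/s^4 + (-3).
Solve for Y(s) and write it as one ratio of polynomials.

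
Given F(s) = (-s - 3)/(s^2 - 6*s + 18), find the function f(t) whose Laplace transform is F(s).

f(t) = -2*exp(3*t)*sin(3*t) - exp(3*t)*cos(3*t)

Complete the square in the denominator: s^2 - 6*s + 18 = (s - 3)^2 + 3^2.
Split the numerator to match: -s - 3 = -1·(s - 3) - 2·3.
Invert each term: -1·(s - 3)/((s - 3)^2 + 9) ↔ -e^(3t)cos(3t); -2·3/((s - 3)^2 + 9) ↔ -2e^(3t)sin(3t).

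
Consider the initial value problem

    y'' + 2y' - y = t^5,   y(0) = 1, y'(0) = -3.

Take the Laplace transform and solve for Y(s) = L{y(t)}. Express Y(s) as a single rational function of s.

Laplace-transform each side.
With L{y''} = s^2 Y - s·y(0) - y'(0) and L{y'} = sY - y(0), with y(0) = 1, y'(0) = -3: the LHS transforms to (s^2 + 2*s - 1)Y - (s - 1).
The right side is L{t^5} = 120/s^6.
So (s^2 + 2*s - 1)Y = 120/s^6 + (s - 1).
Isolate Y and clear denominators.

Y(s) = (s^7 - s^6 + 120)/(s^8 + 2*s^7 - s^6)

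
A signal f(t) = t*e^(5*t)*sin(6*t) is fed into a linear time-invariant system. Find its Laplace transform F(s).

L{sin(6t)} = 6/(s^2 + 36).
Multiplying by e^(5t) shifts s → s - 5, so L{e^(5*t)*sin(6*t)} = 6/((s - 5)^2 + 36).
Then apply L{t·g(t)} = -d/ds[G(s)] with G(s) = 6/((s - 5)^2 + 36):
differentiating 1 time and applying the sign gives 12*(s - 5)/(s^2 - 10*s + 61)^2.

F(s) = 12*(s - 5)/(s^2 - 10*s + 61)^2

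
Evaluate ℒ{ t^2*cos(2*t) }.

L{cos(2t)} = s/(s^2 + 4).
Then apply L{t^2·g(t)} = (-1)^2 d^2/ds^2[G(s)] with G(s) = s/(s^2 + 4):
differentiating 2 times and applying the sign gives 2*s*(s^2 - 12)/(s^2 + 4)^3.

2*s*(s^2 - 12)/(s^2 + 4)^3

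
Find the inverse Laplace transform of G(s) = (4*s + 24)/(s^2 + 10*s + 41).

exp(-5*t)*sin(4*t) + 4*exp(-5*t)*cos(4*t)

Complete the square in the denominator: s^2 + 10*s + 41 = (s + 5)^2 + 4^2.
Split the numerator to match: 4*s + 24 = 4·(s + 5) + 1·4.
Invert each term: 4·(s + 5)/((s + 5)^2 + 16) ↔ 4e^(-5t)cos(4t); 1·4/((s + 5)^2 + 16) ↔ e^(-5t)sin(4t).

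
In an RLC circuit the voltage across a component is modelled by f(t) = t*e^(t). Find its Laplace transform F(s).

L{e^(t)} = 1/(s - 1).
Then apply L{t·g(t)} = -d/ds[G(s)] with G(s) = 1/(s - 1):
differentiating 1 time and applying the sign gives (s - 1)^(-2).

F(s) = (s - 1)^(-2)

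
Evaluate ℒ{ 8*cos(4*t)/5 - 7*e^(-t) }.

By linearity of the Laplace transform, transform each term separately.
(-7)·[L{e^(-t)} = 1/(s + 1)]; (8/5)·[L{cos(4t)} = s/(s^2 + 16)].

8*s/(5*(s^2 + 16)) - 7/(s + 1)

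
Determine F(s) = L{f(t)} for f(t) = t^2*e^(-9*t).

L{e^(-9t)} = 1/(s + 9).
Then apply L{t^2·g(t)} = (-1)^2 d^2/ds^2[G(s)] with G(s) = 1/(s + 9):
differentiating 2 times and applying the sign gives 2/(s + 9)^3.

F(s) = 2/(s + 9)^3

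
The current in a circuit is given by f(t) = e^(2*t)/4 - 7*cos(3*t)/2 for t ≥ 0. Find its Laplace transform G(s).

G(s) = -7*s/(2*(s^2 + 9)) + 1/(4*(s - 2))

Apply the Laplace transform termwise.
(-7/2)·[L{cos(3t)} = s/(s^2 + 9)]; (1/4)·[L{e^(2t)} = 1/(s - 2)].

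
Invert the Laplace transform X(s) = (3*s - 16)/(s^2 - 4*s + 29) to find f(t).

f(t) = -2*exp(2*t)*sin(5*t) + 3*exp(2*t)*cos(5*t)

Complete the square in the denominator: s^2 - 4*s + 29 = (s - 2)^2 + 5^2.
Split the numerator to match: 3*s - 16 = 3·(s - 2) - 2·5.
Invert each term: 3·(s - 2)/((s - 2)^2 + 25) ↔ 3e^(2t)cos(5t); -2·5/((s - 2)^2 + 25) ↔ -2e^(2t)sin(5t).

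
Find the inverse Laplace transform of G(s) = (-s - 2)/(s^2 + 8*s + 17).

2*exp(-4*t)*sin(t) - exp(-4*t)*cos(t)

Complete the square in the denominator: s^2 + 8*s + 17 = (s + 4)^2 + 1^2.
Split the numerator to match: -s - 2 = -1·(s + 4) + 2·1.
Invert each term: -1·(s + 4)/((s + 4)^2 + 1) ↔ -e^(-4t)cos(t); 2·1/((s + 4)^2 + 1) ↔ 2e^(-4t)sin(t).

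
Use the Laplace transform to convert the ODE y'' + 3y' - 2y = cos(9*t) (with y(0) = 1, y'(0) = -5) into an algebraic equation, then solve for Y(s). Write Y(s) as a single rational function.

Y(s) = (s^3 - 2*s^2 + 82*s - 162)/(s^4 + 3*s^3 + 79*s^2 + 243*s - 162)

Take the Laplace transform of both sides.
With L{y''} = s^2 Y - s·y(0) - y'(0) and L{y'} = sY - y(0), with y(0) = 1, y'(0) = -5: the LHS transforms to (s^2 + 3*s - 2)Y - (s - 2).
The right side is L{cos(9*t)} = s/(s^2 + 81).
So (s^2 + 3*s - 2)Y = s/(s^2 + 81) + (s - 2).
Divide through and combine into a single rational function.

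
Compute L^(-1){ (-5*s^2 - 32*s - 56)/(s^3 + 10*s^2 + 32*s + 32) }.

Factor the denominator: s^3 + 10*s^2 + 32*s + 32 = (s + 2)*(s + 4)^2.
Partial fraction decomposition gives [-2/(s + 4)] + [4/(s + 4)^2] + [-3/(s + 2)].
Invert each term: -2/(s + 4) ↔ -2e^(-4t); 4/(s + 4)^2 ↔ 4t·e^(-4t); -3/(s + 2) ↔ -3e^(-2t).

4*t*exp(-4*t) - 3*exp(-2*t) - 2*exp(-4*t)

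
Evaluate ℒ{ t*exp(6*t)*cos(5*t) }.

(s - 11)*(s - 1)/(s^2 - 12*s + 61)^2

L{cos(5t)} = s/(s^2 + 25).
Multiplying by e^(6t) shifts s → s - 6, so L{exp(6*t)*cos(5*t)} = (s - 6)/((s - 6)^2 + 25).
Then apply L{t·g(t)} = -d/ds[H(s)] with H(s) = (s - 6)/((s - 6)^2 + 25):
differentiating 1 time and applying the sign gives (s - 11)*(s - 1)/(s^2 - 12*s + 61)^2.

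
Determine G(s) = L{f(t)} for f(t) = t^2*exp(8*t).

G(s) = 2/(s - 8)^3

L{e^(8t)} = 1/(s - 8).
Then apply L{t^2·g(t)} = (-1)^2 d^2/ds^2[H(s)] with H(s) = 1/(s - 8):
differentiating 2 times and applying the sign gives 2/(s - 8)^3.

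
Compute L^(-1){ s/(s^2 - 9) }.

cosh(3*t)

Since L{cosh(3t)} = s/(s^2 - 9), the inverse is cosh(3*t).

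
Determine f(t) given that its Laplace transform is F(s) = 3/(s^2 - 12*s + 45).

Rewrite the denominator: s^2 - 12*s + 45 = (s - 6)^2 + 9.
The form in (s - 6) signals a first-shifting-theorem factor e^(6t).
Since L{sin(3t)} = 3/(s^2 + 9), the inverse is exp(6*t)*sin(3*t).

f(t) = exp(6*t)*sin(3*t)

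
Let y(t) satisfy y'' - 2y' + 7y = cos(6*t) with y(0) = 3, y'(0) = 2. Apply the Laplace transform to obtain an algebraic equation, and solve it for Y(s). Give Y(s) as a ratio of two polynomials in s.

Y(s) = (3*s^3 - 4*s^2 + 109*s - 144)/(s^4 - 2*s^3 + 43*s^2 - 72*s + 252)

Take the Laplace transform of both sides.
Using L{y''} = s^2 Y - s·y(0) - y'(0) and L{y'} = sY - y(0), with y(0) = 3, y'(0) = 2, the left side becomes (s^2 - 2*s + 7)Y - (3*s - 4).
The right side is L{cos(6*t)} = s/(s^2 + 36).
So (s^2 - 2*s + 7)Y = s/(s^2 + 36) + (3*s - 4).
Isolate Y and clear denominators.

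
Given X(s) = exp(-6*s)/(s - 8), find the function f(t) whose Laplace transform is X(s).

f(t) = Heaviside(t - 6)*(exp(8*t - 48))

The factor e^(-6s) signals a time shift by c = 6 (second shifting theorem).
L{e^(8t)} = 1/(s - 8), so L^-1{1/(s - 8)} = exp(8*t).
Hence the inverse is u(t - 6) times that function evaluated at t - 6.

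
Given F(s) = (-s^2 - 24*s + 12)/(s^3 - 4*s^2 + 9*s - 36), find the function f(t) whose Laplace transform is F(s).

Factor the denominator: s^3 - 4*s^2 + 9*s - 36 = (s - 4)*(s^2 + 9).
Partial fraction decomposition gives [-4/(s - 4)] + [3*s/(s^2 + 9)] + [-12/(s^2 + 9)].
Invert each term: -4/(s - 4) ↔ -4e^(4t); 3·s/(s^2 + 9) ↔ 3cos(3t); -4·3/(s^2 + 9) ↔ -4sin(3t).

f(t) = -4*exp(4*t) - 4*sin(3*t) + 3*cos(3*t)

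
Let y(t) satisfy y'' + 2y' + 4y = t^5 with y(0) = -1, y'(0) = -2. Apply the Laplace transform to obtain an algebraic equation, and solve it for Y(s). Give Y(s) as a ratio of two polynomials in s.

Apply the Laplace transform to the equation.
With L{y''} = s^2 Y - s·y(0) - y'(0) and L{y'} = sY - y(0), with y(0) = -1, y'(0) = -2: the LHS transforms to (s^2 + 2*s + 4)Y - (-s - 4).
The right side is L{t^5} = 120/s^6.
So (s^2 + 2*s + 4)Y = 120/s^6 + (-s - 4).
Isolate Y and clear denominators.

Y(s) = (-s^7 - 4*s^6 + 120)/(s^8 + 2*s^7 + 4*s^6)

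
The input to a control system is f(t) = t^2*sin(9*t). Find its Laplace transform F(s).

F(s) = 54*(s^2 - 27)/(s^2 + 81)^3

L{sin(9t)} = 9/(s^2 + 81).
Then apply L{t^2·g(t)} = (-1)^2 d^2/ds^2[G(s)] with G(s) = 9/(s^2 + 81):
differentiating 2 times and applying the sign gives 54*(s^2 - 27)/(s^2 + 81)^3.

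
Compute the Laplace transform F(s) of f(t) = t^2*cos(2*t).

F(s) = 2*s*(s^2 - 12)/(s^2 + 4)^3

L{cos(2t)} = s/(s^2 + 4).
Then apply L{t^2·g(t)} = (-1)^2 d^2/ds^2[G(s)] with G(s) = s/(s^2 + 4):
differentiating 2 times and applying the sign gives 2*s*(s^2 - 12)/(s^2 + 4)^3.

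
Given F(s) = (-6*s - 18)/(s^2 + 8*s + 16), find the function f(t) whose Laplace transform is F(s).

Factor the denominator: s^2 + 8*s + 16 = (s + 4)^2.
Partial fraction decomposition gives [-6/(s + 4)] + [6/(s + 4)^2].
Invert each term: -6/(s + 4) ↔ -6e^(-4t); 6/(s + 4)^2 ↔ 6t·e^(-4t).

f(t) = 6*t*exp(-4*t) - 6*exp(-4*t)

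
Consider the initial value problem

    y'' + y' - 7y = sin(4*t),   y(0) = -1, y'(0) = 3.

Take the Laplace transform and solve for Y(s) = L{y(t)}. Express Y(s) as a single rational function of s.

Y(s) = (-s^3 + 2*s^2 - 16*s + 36)/(s^4 + s^3 + 9*s^2 + 16*s - 112)

Apply the Laplace transform to the equation.
With L{y''} = s^2 Y - s·y(0) - y'(0) and L{y'} = sY - y(0), with y(0) = -1, y'(0) = 3: the LHS transforms to (s^2 + s - 7)Y - (-s + 2).
The right side is L{sin(4*t)} = 4/(s^2 + 16).
So (s^2 + s - 7)Y = 4/(s^2 + 16) + (-s + 2).
Divide through and combine into a single rational function.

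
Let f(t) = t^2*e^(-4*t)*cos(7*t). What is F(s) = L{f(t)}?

L{cos(7t)} = s/(s^2 + 49).
Multiplying by e^(-4t) shifts s → s + 4, so L{e^(-4*t)*cos(7*t)} = (s + 4)/((s + 4)^2 + 49).
Then apply L{t^2·g(t)} = (-1)^2 d^2/ds^2[G(s)] with G(s) = (s + 4)/((s + 4)^2 + 49):
differentiating 2 times and applying the sign gives 2*(s + 4)*(s^2 + 8*s - 131)/(s^2 + 8*s + 65)^3.

F(s) = 2*(s + 4)*(s^2 + 8*s - 131)/(s^2 + 8*s + 65)^3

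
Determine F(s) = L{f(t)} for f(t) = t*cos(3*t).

F(s) = (s - 3)*(s + 3)/(s^2 + 9)^2

L{cos(3t)} = s/(s^2 + 9).
Then apply L{t·g(t)} = -d/ds[G(s)] with G(s) = s/(s^2 + 9):
differentiating 1 time and applying the sign gives (s - 3)*(s + 3)/(s^2 + 9)^2.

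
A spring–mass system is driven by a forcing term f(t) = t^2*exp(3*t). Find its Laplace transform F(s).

F(s) = 2/(s - 3)^3

L{e^(3t)} = 1/(s - 3).
Then apply L{t^2·g(t)} = (-1)^2 d^2/ds^2[G(s)] with G(s) = 1/(s - 3):
differentiating 2 times and applying the sign gives 2/(s - 3)^3.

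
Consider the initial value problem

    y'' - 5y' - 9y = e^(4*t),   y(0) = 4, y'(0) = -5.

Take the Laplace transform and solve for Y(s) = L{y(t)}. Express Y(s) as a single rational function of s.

Y(s) = (4*s^2 - 41*s + 101)/(s^3 - 9*s^2 + 11*s + 36)

Take the Laplace transform of both sides.
The derivative rules (L{y''} = s^2 Y - s·y(0) - y'(0) and L{y'} = sY - y(0), with y(0) = 4, y'(0) = -5) turn the left side into (s^2 - 5*s - 9)Y - (4*s - 25).
The right side is L{e^(4*t)} = 1/(s - 4).
So (s^2 - 5*s - 9)Y = 1/(s - 4) + (4*s - 25).
Solve for Y(s) and write it as one ratio of polynomials.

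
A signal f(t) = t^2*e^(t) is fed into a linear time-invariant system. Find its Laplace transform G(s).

L{e^(t)} = 1/(s - 1).
Then apply L{t^2·g(t)} = (-1)^2 d^2/ds^2[H(s)] with H(s) = 1/(s - 1):
differentiating 2 times and applying the sign gives 2/(s - 1)^3.

G(s) = 2/(s - 1)^3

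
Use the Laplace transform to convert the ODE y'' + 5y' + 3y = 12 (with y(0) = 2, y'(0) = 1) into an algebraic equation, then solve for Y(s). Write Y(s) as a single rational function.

Transform both sides with L{·}.
The derivative rules (L{y''} = s^2 Y - s·y(0) - y'(0) and L{y'} = sY - y(0), with y(0) = 2, y'(0) = 1) turn the left side into (s^2 + 5*s + 3)Y - (2*s + 11).
The right side is L{12} = 12/s.
So (s^2 + 5*s + 3)Y = 12/s + (2*s + 11).
Isolate Y and clear denominators.

Y(s) = (2*s^2 + 11*s + 12)/(s^3 + 5*s^2 + 3*s)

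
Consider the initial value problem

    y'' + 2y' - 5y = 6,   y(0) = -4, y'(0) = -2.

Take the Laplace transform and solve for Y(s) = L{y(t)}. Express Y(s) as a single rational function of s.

Laplace-transform each side.
The derivative rules (L{y''} = s^2 Y - s·y(0) - y'(0) and L{y'} = sY - y(0), with y(0) = -4, y'(0) = -2) turn the left side into (s^2 + 2*s - 5)Y - (-4*s - 10).
The right side is L{6} = 6/s.
So (s^2 + 2*s - 5)Y = 6/s + (-4*s - 10).
Isolate Y and clear denominators.

Y(s) = (-4*s^2 - 10*s + 6)/(s^3 + 2*s^2 - 5*s)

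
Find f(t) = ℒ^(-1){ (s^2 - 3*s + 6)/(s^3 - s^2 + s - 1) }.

f(t) = 2*exp(t) - 4*sin(t) - cos(t)

Factor the denominator: s^3 - s^2 + s - 1 = (s - 1)*(s^2 + 1).
Partial fraction decomposition gives [2/(s - 1)] + [-s/(s^2 + 1)] + [-4/(s^2 + 1)].
Invert each term: 2/(s - 1) ↔ 2e^(t); -1·s/(s^2 + 1) ↔ -cos(t); -4·1/(s^2 + 1) ↔ -4sin(t).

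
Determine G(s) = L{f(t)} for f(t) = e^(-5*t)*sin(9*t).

G(s) = 9/((s + 5)^2 + 81)

L{sin(9t)} = 9/(s^2 + 81).
By the first shifting theorem, multiplying by e^(-5t) replaces s with s + 5.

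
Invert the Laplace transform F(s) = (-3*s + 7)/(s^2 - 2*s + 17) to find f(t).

f(t) = exp(t)*sin(4*t) - 3*exp(t)*cos(4*t)

Complete the square in the denominator: s^2 - 2*s + 17 = (s - 1)^2 + 4^2.
Split the numerator to match: -3*s + 7 = -3·(s - 1) + 1·4.
Invert each term: -3·(s - 1)/((s - 1)^2 + 16) ↔ -3e^(t)cos(4t); 1·4/((s - 1)^2 + 16) ↔ e^(t)sin(4t).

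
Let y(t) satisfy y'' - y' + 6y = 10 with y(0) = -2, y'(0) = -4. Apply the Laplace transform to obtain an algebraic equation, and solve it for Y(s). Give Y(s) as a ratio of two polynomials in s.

Y(s) = (-2*s^2 - 2*s + 10)/(s^3 - s^2 + 6*s)

Transform both sides with L{·}.
With L{y''} = s^2 Y - s·y(0) - y'(0) and L{y'} = sY - y(0), with y(0) = -2, y'(0) = -4: the LHS transforms to (s^2 - s + 6)Y - (-2*s - 2).
The right side is L{10} = 10/s.
So (s^2 - s + 6)Y = 10/s + (-2*s - 2).
Isolate Y and clear denominators.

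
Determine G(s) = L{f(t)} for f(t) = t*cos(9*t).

G(s) = (s - 9)*(s + 9)/(s^2 + 81)^2

L{cos(9t)} = s/(s^2 + 81).
Then apply L{t·g(t)} = -d/ds[H(s)] with H(s) = s/(s^2 + 81):
differentiating 1 time and applying the sign gives (s - 9)*(s + 9)/(s^2 + 81)^2.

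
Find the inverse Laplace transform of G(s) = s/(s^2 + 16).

cos(4*t)

Since L{cos(4t)} = s/(s^2 + 16), the inverse is cos(4*t).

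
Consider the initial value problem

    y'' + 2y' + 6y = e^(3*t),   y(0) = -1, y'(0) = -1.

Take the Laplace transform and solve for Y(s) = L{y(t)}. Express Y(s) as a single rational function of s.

Y(s) = (-s^2 + 10)/(s^3 - s^2 - 18)

Laplace-transform each side.
The derivative rules (L{y''} = s^2 Y - s·y(0) - y'(0) and L{y'} = sY - y(0), with y(0) = -1, y'(0) = -1) turn the left side into (s^2 + 2*s + 6)Y - (-s - 3).
The right side is L{e^(3*t)} = 1/(s - 3).
So (s^2 + 2*s + 6)Y = 1/(s - 3) + (-s - 3).
Divide through and combine into a single rational function.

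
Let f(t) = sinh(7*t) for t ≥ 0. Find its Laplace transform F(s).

L{sinh(7t)} = 7/(s^2 - 49).

F(s) = 7/(s^2 - 49)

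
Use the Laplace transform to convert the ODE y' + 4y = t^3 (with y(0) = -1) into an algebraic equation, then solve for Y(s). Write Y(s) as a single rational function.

Apply the Laplace transform to the equation.
Using L{y'} = sY - y(0) = sY - (-1), the left side becomes (s + 4)Y - (-1).
The right side is L{t^3} = 6/s^4.
So (s + 4)Y = 6/s^4 + (-1).
Isolate Y and clear denominators.

Y(s) = (-s^4 + 6)/(s^5 + 4*s^4)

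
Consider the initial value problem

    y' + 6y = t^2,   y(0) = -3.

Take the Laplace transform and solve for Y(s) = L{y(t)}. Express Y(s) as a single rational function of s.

Y(s) = (-3*s^3 + 2)/(s^4 + 6*s^3)

Take the Laplace transform of both sides.
The derivative rules (L{y'} = sY - y(0) = sY - (-3)) turn the left side into (s + 6)Y - (-3).
The right side is L{t^2} = 2/s^3.
So (s + 6)Y = 2/s^3 + (-3).
Solve for Y(s) and write it as one ratio of polynomials.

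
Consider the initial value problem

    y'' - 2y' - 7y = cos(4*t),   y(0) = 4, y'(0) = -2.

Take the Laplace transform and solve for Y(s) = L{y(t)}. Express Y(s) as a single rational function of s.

Laplace-transform each side.
With L{y''} = s^2 Y - s·y(0) - y'(0) and L{y'} = sY - y(0), with y(0) = 4, y'(0) = -2: the LHS transforms to (s^2 - 2*s - 7)Y - (4*s - 10).
The right side is L{cos(4*t)} = s/(s^2 + 16).
So (s^2 - 2*s - 7)Y = s/(s^2 + 16) + (4*s - 10).
Isolate Y and clear denominators.

Y(s) = (4*s^3 - 10*s^2 + 65*s - 160)/(s^4 - 2*s^3 + 9*s^2 - 32*s - 112)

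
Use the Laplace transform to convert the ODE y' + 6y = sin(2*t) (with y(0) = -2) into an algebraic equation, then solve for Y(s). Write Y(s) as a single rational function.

Take the Laplace transform of both sides.
Using L{y'} = sY - y(0) = sY - (-2), the left side becomes (s + 6)Y - (-2).
The right side is L{sin(2*t)} = 2/(s^2 + 4).
So (s + 6)Y = 2/(s^2 + 4) + (-2).
Solve for Y(s) and write it as one ratio of polynomials.

Y(s) = (-2*s^2 - 6)/(s^3 + 6*s^2 + 4*s + 24)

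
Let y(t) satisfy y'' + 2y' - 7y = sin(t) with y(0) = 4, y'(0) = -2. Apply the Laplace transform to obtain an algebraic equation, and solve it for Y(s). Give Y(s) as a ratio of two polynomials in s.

Y(s) = (4*s^3 + 6*s^2 + 4*s + 7)/(s^4 + 2*s^3 - 6*s^2 + 2*s - 7)

Transform both sides with L{·}.
Using L{y''} = s^2 Y - s·y(0) - y'(0) and L{y'} = sY - y(0), with y(0) = 4, y'(0) = -2, the left side becomes (s^2 + 2*s - 7)Y - (4*s + 6).
The right side is L{sin(t)} = 1/(s^2 + 1).
So (s^2 + 2*s - 7)Y = 1/(s^2 + 1) + (4*s + 6).
Solve for Y(s) and write it as one ratio of polynomials.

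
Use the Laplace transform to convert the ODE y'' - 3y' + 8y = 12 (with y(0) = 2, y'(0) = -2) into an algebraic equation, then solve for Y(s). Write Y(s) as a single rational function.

Laplace-transform each side.
The derivative rules (L{y''} = s^2 Y - s·y(0) - y'(0) and L{y'} = sY - y(0), with y(0) = 2, y'(0) = -2) turn the left side into (s^2 - 3*s + 8)Y - (2*s - 8).
The right side is L{12} = 12/s.
So (s^2 - 3*s + 8)Y = 12/s + (2*s - 8).
Divide through and combine into a single rational function.

Y(s) = (2*s^2 - 8*s + 12)/(s^3 - 3*s^2 + 8*s)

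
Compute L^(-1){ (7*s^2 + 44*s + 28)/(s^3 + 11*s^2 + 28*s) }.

1 + 3*exp(-4*t) + 3*exp(-7*t)

Factor the denominator: s^3 + 11*s^2 + 28*s = s*(s + 4)*(s + 7).
Partial fraction decomposition gives [3/(s + 7)] + [1/s] + [3/(s + 4)].
Invert each term: 3/(s + 7) ↔ 3e^(-7t); 1/(s - 0) ↔ e^(0t); 3/(s + 4) ↔ 3e^(-4t).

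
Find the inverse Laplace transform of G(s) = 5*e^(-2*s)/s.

Heaviside(t - 2)*(5)

The factor e^(-2s) signals a time shift by c = 2 (second shifting theorem).
L{5} = 5/s, so L^-1{5/s} = 5.
Hence the inverse is u(t - 2) times that function evaluated at t - 2.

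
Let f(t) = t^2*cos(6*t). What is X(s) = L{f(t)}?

L{cos(6t)} = s/(s^2 + 36).
Then apply L{t^2·g(t)} = (-1)^2 d^2/ds^2[G(s)] with G(s) = s/(s^2 + 36):
differentiating 2 times and applying the sign gives 2*s*(s^2 - 108)/(s^2 + 36)^3.

X(s) = 2*s*(s^2 - 108)/(s^2 + 36)^3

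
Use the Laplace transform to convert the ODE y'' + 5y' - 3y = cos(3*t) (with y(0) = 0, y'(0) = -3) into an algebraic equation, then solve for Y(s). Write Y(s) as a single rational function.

Transform both sides with L{·}.
Using L{y''} = s^2 Y - s·y(0) - y'(0) and L{y'} = sY - y(0), with y(0) = 0, y'(0) = -3, the left side becomes (s^2 + 5*s - 3)Y - (-3).
The right side is L{cos(3*t)} = s/(s^2 + 9).
So (s^2 + 5*s - 3)Y = s/(s^2 + 9) + (-3).
Solve for Y(s) and write it as one ratio of polynomials.

Y(s) = (-3*s^2 + s - 27)/(s^4 + 5*s^3 + 6*s^2 + 45*s - 27)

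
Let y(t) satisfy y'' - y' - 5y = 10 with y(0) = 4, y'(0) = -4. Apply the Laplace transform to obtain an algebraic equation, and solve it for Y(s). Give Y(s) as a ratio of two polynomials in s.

Laplace-transform each side.
With L{y''} = s^2 Y - s·y(0) - y'(0) and L{y'} = sY - y(0), with y(0) = 4, y'(0) = -4: the LHS transforms to (s^2 - s - 5)Y - (4*s - 8).
The right side is L{10} = 10/s.
So (s^2 - s - 5)Y = 10/s + (4*s - 8).
Solve for Y(s) and write it as one ratio of polynomials.

Y(s) = (4*s^2 - 8*s + 10)/(s^3 - s^2 - 5*s)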